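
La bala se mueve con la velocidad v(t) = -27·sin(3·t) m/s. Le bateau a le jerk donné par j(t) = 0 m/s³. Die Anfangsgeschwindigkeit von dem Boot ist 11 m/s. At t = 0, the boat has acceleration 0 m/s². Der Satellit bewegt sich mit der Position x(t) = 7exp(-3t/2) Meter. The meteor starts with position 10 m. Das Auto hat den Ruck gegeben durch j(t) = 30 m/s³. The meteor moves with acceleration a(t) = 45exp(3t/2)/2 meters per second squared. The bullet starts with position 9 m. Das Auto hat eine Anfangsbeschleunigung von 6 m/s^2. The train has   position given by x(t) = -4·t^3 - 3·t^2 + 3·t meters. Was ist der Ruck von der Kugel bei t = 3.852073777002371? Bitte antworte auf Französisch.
Pour résoudre ceci, nous devons prendre 2 dérivées de notre équation de la vitesse v(t) = -27·sin(3·t). En prenant d/dt de v(t), nous trouvons a(t) = -81·cos(3·t). En prenant d/dt de a(t), nous trouvons j(t) = 243·sin(3·t). De l'équation du jerk j(t) = 243·sin(3·t), nous substituons t = 3.852073777002371 pour obtenir j = -205.799429651317.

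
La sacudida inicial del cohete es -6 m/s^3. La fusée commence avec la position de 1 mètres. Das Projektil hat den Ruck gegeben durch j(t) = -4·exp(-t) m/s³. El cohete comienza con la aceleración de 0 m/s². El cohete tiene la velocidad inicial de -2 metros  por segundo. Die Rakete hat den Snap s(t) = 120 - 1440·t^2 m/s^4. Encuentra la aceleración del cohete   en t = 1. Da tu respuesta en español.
Necesitamos integrar nuestra ecuación del snap s(t) = 120 - 1440·t^2 2 veces. Tomando ∫s(t)dt y aplicando j(0) = -6, encontramos j(t) = -480·t^3 + 120·t - 6. Integrando la sacudida y usando la condición inicial a(0) = 0, obtenemos a(t) = 6·t·(-20·t^3 + 10·t - 1). Usando a(t) = 6·t·(-20·t^3 + 10·t - 1) y sustituyendo t = 1, encontramos a = -66.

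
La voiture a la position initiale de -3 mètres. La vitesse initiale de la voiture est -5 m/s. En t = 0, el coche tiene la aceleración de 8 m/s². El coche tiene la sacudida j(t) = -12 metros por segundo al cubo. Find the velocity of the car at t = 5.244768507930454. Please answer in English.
Starting from jerk j(t) = -12, we take 2 integrals. Taking ∫j(t)dt and applying a(0) = 8, we find a(t) = 8 - 12·t. Finding the antiderivative of a(t) and using v(0) = -5: v(t) = -6·t^2 + 8·t - 5. From the given velocity equation v(t) = -6·t^2 + 8·t - 5, we substitute t = 5.244768507930454 to get v = -128.087432147231.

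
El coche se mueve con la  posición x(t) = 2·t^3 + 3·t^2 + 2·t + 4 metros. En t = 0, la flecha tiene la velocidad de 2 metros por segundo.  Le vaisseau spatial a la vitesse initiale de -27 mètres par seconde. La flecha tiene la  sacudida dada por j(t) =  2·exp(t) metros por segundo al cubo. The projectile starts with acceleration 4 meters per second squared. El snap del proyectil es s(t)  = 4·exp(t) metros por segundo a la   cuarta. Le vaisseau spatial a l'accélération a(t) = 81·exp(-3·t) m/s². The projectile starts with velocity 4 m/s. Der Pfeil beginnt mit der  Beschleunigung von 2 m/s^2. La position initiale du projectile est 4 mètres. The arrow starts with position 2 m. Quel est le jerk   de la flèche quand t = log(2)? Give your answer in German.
Wir haben den Ruck j(t) = 2·exp(t). Durch Einsetzen von t = log(2): j(log(2)) = 4.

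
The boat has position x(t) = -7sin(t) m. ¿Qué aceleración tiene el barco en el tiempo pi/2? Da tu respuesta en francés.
En partant de la position x(t) = -7·sin(t), nous prenons 2 dérivées. En dérivant la position, nous obtenons la vitesse: v(t) = -7·cos(t). En prenant d/dt de v(t), nous trouvons a(t) = 7·sin(t). De l'équation de l'accélération a(t) = 7·sin(t), nous substituons t = pi/2 pour obtenir a = 7.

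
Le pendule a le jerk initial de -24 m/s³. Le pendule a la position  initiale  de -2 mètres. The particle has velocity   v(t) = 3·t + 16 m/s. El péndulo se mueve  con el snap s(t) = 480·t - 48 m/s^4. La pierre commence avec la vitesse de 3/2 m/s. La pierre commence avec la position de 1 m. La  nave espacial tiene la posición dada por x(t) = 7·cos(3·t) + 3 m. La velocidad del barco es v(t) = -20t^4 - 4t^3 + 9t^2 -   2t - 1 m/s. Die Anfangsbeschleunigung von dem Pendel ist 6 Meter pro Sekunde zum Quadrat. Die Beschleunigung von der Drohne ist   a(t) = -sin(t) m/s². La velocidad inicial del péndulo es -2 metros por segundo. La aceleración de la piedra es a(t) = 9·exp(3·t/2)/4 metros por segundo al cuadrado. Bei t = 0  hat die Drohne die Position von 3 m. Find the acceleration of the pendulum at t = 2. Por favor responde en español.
Partiendo del snap s(t) = 480·t - 48, tomamos 2 antiderivadas. Integrando el snap y usando la condición inicial j(0) = -24, obtenemos j(t) = 240·t^2 - 48·t - 24. La antiderivada de la sacudida es la aceleración. Usando a(0) = 6, obtenemos a(t) = 80·t^3 - 24·t^2 - 24·t + 6. Tenemos la aceleración a(t) = 80·t^3 - 24·t^2 - 24·t + 6. Sustituyendo t = 2: a(2) = 502.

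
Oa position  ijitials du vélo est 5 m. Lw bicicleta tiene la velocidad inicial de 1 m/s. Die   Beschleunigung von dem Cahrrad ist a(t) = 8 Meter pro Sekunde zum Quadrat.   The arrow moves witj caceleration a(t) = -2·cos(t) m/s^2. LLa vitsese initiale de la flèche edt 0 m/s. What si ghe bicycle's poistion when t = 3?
To find the answer, we compute 2 antiderivatives of a(t) = 8. Finding the antiderivative of a(t) and using v(0) = 1: v(t) = 8·t + 1. The integral of velocity, with x(0) = 5, gives position: x(t) = 4·t^2 + t + 5. We have position x(t) = 4·t^2 + t + 5. Substituting t = 3: x(3) = 44.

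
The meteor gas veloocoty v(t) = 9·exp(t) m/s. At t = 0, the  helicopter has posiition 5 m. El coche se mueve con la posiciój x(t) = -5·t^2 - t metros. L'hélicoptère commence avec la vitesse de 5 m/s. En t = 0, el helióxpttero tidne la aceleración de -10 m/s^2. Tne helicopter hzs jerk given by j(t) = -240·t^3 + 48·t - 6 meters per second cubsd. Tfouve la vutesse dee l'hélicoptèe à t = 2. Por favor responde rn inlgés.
We need to integrate our jerk equation j(t) = -240·t^3 + 48·t - 6 2 times. Finding the integral of j(t) and using a(0) = -10: a(t) = -60·t^4 + 24·t^2 - 6·t - 10. The antiderivative of acceleration is velocity. Using v(0) = 5, we get v(t) = -12·t^5 + 8·t^3 - 3·t^2 - 10·t + 5. Using v(t) = -12·t^5 + 8·t^3 - 3·t^2 - 10·t + 5 and substituting t = 2, we find v = -347.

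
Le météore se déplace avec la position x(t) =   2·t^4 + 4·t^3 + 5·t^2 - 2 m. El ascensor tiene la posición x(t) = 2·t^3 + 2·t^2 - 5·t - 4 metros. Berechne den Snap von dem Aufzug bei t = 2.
Wir müssen unsere Gleichung für die Position x(t) = 2·t^3 + 2·t^2 - 5·t - 4 4-mal ableiten. Die Ableitung von der Position ergibt die Geschwindigkeit: v(t) = 6·t^2 + 4·t - 5. Die Ableitung von der Geschwindigkeit ergibt die Beschleunigung: a(t) = 12·t + 4. Durch Ableiten von der Beschleunigung erhalten wir den Ruck: j(t) = 12. Durch Ableiten von dem Ruck erhalten wir den Snap: s(t) = 0. Wir haben den Snap s(t) = 0. Durch Einsetzen von t = 2: s(2) = 0.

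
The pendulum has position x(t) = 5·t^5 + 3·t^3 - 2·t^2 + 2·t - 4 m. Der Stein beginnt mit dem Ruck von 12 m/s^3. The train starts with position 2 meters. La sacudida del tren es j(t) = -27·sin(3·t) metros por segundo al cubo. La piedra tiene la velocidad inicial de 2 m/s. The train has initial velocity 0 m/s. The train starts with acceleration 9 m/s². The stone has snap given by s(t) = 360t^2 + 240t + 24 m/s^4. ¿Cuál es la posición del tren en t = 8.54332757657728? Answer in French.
En partant du jerk j(t) = -27·sin(3·t), nous prenons 3 intégrales. En prenant ∫j(t)dt et en appliquant a(0) = 9, nous trouvons a(t) = 9·cos(3·t). La primitive de l'accélération est la vitesse. En utilisant v(0) = 0, nous obtenons v(t) = 3·sin(3·t). En prenant ∫v(t)dt et en appliquant x(0) = 2, nous trouvons x(t) = 3 - cos(3·t). En utilisant x(t) = 3 - cos(3·t) et en substituant t = 8.54332757657728, nous trouvons x = 2.12109828382418.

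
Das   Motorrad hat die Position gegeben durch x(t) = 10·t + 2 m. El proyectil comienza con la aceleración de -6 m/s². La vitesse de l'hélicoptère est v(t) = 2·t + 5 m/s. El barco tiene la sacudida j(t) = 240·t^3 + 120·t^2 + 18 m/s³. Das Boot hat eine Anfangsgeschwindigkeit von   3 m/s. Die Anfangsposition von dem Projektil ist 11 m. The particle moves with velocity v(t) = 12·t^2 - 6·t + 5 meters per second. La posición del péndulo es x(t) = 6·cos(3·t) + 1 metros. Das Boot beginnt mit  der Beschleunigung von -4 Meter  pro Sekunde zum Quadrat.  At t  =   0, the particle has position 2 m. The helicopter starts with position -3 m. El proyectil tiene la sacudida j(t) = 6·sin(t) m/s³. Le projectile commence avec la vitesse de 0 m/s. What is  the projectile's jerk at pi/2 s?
From the given jerk equation j(t) = 6·sin(t), we substitute t = pi/2 to get j = 6.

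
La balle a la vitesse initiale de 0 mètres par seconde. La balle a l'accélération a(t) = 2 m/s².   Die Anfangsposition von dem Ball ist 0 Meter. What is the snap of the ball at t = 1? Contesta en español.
Para resolver esto, necesitamos tomar 2 derivadas de nuestra ecuación de la aceleración a(t) = 2. Derivando la aceleración, obtenemos la sacudida: j(t) = 0. La derivada de la sacudida da el snap: s(t) = 0. Usando s(t) = 0 y sustituyendo t = 1, encontramos s = 0.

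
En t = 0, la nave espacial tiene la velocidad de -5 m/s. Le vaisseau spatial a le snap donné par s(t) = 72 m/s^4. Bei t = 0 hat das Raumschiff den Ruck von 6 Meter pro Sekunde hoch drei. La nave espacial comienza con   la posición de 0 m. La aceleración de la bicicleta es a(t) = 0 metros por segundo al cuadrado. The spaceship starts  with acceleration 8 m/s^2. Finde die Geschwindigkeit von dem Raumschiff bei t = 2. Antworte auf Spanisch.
Debemos encontrar la integral de nuestra ecuación del snap s(t) = 72 3 veces. La antiderivada del snap es la sacudida. Usando j(0) = 6, obtenemos j(t) = 72·t + 6. La integral de la sacudida, con a(0) = 8, da la aceleración: a(t) = 36·t^2 + 6·t + 8. La antiderivada de la aceleración, con v(0) = -5, da la velocidad: v(t) = 12·t^3 + 3·t^2 + 8·t - 5. De la ecuación de la velocidad v(t) = 12·t^3 + 3·t^2 + 8·t - 5, sustituimos t = 2 para obtener v = 119.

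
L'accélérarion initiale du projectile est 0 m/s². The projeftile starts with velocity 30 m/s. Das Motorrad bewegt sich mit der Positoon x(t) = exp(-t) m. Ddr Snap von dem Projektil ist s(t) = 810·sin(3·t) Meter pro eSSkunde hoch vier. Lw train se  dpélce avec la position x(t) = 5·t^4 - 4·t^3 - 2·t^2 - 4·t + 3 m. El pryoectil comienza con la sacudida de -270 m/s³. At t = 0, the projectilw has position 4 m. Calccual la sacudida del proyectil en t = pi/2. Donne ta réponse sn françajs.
En partant du snap s(t) = 810·sin(3·t), nous prenons 1 primitive. En prenant ∫s(t)dt et en appliquant j(0) = -270, nous trouvons j(t) = -270·cos(3·t). En utilisant j(t) = -270·cos(3·t) et en substituant t = pi/2, nous trouvons j = 0.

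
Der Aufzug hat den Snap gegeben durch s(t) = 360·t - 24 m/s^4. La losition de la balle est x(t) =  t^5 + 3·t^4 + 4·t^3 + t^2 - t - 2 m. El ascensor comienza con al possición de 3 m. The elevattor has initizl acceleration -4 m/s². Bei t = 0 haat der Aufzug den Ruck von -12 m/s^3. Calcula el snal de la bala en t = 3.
Para resolver esto, necesitamos tomar 4 derivadas de nuestra ecuación de la posición x(t) = t^5 + 3·t^4 + 4·t^3 + t^2 - t - 2. Tomando d/dt de x(t), encontramos v(t) = 5·t^4 + 12·t^3 + 12·t^2 + 2·t - 1. Derivando la velocidad, obtenemos la aceleración: a(t) = 20·t^3 + 36·t^2 + 24·t + 2. La derivada de la aceleración da la sacudida: j(t) = 60·t^2 + 72·t + 24. La derivada de la sacudida da el snap: s(t) = 120·t + 72. Usando s(t) = 120·t + 72 y sustituyendo t = 3, encontramos s = 432.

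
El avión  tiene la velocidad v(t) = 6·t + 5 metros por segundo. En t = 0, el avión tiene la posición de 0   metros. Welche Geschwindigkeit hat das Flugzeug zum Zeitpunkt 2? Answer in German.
Aus der Gleichung für die Geschwindigkeit v(t) = 6·t + 5, setzen wir t = 2 ein und erhalten v = 17.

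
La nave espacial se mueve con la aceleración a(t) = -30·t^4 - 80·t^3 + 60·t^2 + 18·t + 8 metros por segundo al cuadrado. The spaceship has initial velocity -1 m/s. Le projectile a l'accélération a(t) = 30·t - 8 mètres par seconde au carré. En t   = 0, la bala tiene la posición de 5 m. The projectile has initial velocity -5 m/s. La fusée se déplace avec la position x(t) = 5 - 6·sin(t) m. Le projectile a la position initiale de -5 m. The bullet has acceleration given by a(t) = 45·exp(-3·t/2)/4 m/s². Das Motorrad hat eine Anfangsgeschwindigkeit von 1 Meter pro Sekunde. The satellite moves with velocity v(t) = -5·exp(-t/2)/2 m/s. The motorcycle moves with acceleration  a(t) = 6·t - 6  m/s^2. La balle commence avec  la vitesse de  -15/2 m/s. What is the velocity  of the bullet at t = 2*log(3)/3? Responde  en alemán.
Wir müssen das Integral unserer Gleichung für die Beschleunigung a(t) = 45·exp(-3·t/2)/4 1-mal finden. Durch Integration von der Beschleunigung und Verwendung der Anfangsbedingung v(0) = -15/2, erhalten wir v(t) = -15·exp(-3·t/2)/2. Aus der Gleichung für die Geschwindigkeit v(t) = -15·exp(-3·t/2)/2, setzen wir t = 2*log(3)/3 ein und erhalten v = -5/2.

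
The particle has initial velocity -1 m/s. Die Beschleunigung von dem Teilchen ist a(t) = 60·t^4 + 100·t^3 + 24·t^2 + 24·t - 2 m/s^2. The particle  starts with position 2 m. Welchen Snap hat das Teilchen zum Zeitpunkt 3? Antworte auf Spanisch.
Debemos derivar nuestra ecuación de la aceleración a(t) = 60·t^4 + 100·t^3 + 24·t^2 + 24·t - 2 2 veces. Tomando d/dt de a(t), encontramos j(t) = 240·t^3 + 300·t^2 + 48·t + 24. Derivando la sacudida, obtenemos el snap: s(t) = 720·t^2 + 600·t + 48. Usando s(t) = 720·t^2 + 600·t + 48 y sustituyendo t = 3, encontramos s = 8328.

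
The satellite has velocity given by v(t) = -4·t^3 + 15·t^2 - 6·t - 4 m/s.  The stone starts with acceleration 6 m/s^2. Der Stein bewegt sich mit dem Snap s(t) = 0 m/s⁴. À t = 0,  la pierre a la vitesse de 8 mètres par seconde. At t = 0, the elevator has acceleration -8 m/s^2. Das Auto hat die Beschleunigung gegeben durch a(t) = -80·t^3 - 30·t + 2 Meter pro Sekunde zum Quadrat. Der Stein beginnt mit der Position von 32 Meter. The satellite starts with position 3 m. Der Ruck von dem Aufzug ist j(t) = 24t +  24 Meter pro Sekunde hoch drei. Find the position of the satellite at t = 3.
We must find the antiderivative of our velocity equation v(t) = -4·t^3 + 15·t^2 - 6·t - 4 1 time. Finding the integral of v(t) and using x(0) = 3: x(t) = -t^4 + 5·t^3 - 3·t^2 - 4·t + 3. Using x(t) = -t^4 + 5·t^3 - 3·t^2 - 4·t + 3 and substituting t = 3, we find x = 18.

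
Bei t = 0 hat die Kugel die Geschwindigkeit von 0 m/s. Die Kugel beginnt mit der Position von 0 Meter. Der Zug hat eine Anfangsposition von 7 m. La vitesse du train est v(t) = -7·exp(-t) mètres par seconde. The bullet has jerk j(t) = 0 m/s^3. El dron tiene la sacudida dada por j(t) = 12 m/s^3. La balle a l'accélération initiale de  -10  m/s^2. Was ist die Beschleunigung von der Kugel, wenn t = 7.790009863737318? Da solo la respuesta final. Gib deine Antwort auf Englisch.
a(7.790009863737318) = -10.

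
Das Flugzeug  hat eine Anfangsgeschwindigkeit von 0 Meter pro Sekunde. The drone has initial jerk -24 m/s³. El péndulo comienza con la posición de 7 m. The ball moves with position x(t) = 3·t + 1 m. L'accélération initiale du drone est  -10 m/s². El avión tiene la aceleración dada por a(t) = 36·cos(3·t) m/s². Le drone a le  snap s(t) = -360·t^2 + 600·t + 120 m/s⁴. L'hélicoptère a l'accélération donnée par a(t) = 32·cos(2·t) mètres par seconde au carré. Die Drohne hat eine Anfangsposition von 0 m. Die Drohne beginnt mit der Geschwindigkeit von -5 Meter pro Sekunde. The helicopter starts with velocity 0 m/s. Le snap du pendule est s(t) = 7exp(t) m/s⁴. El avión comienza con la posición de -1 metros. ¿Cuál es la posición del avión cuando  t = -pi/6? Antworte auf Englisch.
Starting from acceleration a(t) = 36·cos(3·t), we take 2 antiderivatives. Integrating acceleration and using the initial condition v(0) = 0, we get v(t) = 12·sin(3·t). The integral of velocity is position. Using x(0) = -1, we get x(t) = 3 - 4·cos(3·t). We have position x(t) = 3 - 4·cos(3·t). Substituting t = -pi/6: x(-pi/6) = 3.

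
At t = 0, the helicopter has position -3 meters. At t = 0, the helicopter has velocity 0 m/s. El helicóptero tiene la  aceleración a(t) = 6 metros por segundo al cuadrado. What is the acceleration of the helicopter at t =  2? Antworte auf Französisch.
Nous avons l'accélération a(t) = 6. En substituant t = 2: a(2) = 6.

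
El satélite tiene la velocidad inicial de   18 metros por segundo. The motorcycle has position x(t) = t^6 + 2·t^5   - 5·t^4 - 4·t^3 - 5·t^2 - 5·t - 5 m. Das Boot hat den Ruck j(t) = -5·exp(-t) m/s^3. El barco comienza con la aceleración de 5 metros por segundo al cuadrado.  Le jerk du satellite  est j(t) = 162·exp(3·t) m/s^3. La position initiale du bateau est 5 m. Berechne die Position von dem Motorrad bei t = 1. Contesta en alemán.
Aus der Gleichung für die Position x(t) = t^6 + 2·t^5 - 5·t^4 - 4·t^3 - 5·t^2 - 5·t - 5, setzen wir t = 1 ein und erhalten x = -21.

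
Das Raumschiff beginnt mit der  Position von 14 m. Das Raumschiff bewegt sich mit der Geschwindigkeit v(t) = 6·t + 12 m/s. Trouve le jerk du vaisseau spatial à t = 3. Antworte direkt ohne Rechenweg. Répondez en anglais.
j(3) = 0.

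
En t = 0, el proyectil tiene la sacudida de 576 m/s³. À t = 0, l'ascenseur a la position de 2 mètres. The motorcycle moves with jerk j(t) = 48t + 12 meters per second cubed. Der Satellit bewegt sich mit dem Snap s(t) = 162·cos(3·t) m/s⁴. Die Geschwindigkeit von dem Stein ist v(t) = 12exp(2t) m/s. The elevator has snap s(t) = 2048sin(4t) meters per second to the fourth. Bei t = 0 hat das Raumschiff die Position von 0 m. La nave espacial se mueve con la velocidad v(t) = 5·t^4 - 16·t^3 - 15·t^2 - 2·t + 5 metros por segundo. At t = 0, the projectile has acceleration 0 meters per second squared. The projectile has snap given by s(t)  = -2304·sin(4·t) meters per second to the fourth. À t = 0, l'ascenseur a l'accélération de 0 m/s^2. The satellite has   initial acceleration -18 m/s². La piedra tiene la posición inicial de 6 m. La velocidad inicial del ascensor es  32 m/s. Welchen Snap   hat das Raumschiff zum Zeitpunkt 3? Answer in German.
Wir müssen unsere Gleichung für die Geschwindigkeit v(t) = 5·t^4 - 16·t^3 - 15·t^2 - 2·t + 5 3-mal ableiten. Durch Ableiten von der Geschwindigkeit erhalten wir die Beschleunigung: a(t) = 20·t^3 - 48·t^2 - 30·t - 2. Mit d/dt von a(t) finden wir j(t) = 60·t^2 - 96·t - 30. Mit d/dt von j(t) finden wir s(t) = 120·t - 96. Mit s(t) = 120·t - 96 und Einsetzen von t = 3, finden wir s = 264.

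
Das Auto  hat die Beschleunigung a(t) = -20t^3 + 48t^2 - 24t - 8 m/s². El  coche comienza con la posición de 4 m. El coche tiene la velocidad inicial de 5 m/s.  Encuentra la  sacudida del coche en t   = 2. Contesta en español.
Partiendo de la aceleración a(t) = -20·t^3 + 48·t^2 - 24·t - 8, tomamos 1 derivada. Derivando la aceleración, obtenemos la sacudida: j(t) = -60·t^2 + 96·t - 24. Tenemos la sacudida j(t) = -60·t^2 + 96·t - 24. Sustituyendo t = 2: j(2) = -72.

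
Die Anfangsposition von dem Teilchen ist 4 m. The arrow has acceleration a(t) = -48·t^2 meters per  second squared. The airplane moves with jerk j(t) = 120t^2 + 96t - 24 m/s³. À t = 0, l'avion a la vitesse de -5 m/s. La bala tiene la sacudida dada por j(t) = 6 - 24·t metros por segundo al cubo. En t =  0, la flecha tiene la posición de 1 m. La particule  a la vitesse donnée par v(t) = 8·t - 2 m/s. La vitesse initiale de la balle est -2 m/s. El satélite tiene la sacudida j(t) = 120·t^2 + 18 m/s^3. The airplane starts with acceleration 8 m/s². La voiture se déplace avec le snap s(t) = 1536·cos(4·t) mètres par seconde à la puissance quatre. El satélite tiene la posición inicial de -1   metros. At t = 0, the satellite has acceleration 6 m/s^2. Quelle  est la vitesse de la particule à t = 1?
Nous avons la vitesse v(t) = 8·t - 2. En substituant t = 1: v(1) = 6.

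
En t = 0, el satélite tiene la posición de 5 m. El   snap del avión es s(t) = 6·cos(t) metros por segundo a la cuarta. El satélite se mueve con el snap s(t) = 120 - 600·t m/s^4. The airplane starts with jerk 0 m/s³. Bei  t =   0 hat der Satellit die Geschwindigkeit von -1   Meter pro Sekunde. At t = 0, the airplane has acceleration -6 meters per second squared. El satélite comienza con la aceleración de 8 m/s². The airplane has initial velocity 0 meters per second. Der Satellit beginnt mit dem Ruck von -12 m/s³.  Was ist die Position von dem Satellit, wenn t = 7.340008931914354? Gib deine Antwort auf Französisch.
Nous devons intégrer notre équation du snap s(t) = 120 - 600·t 4 fois. La primitive du snap est le jerk. En utilisant j(0) = -12, nous obtenons j(t) = -300·t^2 + 120·t - 12. L'intégrale du jerk est l'accélération. En utilisant a(0) = 8, nous obtenons a(t) = -100·t^3 + 60·t^2 - 12·t + 8. La primitive de l'accélération est la vitesse. En utilisant v(0) = -1, nous obtenons v(t) = -25·t^4 + 20·t^3 - 6·t^2 + 8·t - 1. L'intégrale de la vitesse, avec x(0) = 5, donne la position: x(t) = -5·t^5 + 5·t^4 - 2·t^3 + 4·t^2 - t + 5. De l'équation de la position x(t) = -5·t^5 + 5·t^4 - 2·t^3 + 4·t^2 - t + 5, nous substituons t = 7.340008931914354 pour obtenir x = -92590.1060080901.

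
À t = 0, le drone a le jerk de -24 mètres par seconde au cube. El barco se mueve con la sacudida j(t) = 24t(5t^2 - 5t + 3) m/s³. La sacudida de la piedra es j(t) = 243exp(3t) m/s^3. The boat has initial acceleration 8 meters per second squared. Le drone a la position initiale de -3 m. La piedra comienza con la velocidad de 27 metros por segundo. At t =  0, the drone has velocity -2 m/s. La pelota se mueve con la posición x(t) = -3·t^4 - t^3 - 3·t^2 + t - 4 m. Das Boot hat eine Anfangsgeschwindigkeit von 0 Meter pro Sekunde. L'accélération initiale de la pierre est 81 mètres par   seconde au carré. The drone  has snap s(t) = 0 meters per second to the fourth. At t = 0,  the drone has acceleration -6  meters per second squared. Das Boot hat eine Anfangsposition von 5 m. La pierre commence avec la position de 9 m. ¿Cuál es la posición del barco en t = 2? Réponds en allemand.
Ausgehend von dem Ruck j(t) = 24·t·(5·t^2 - 5·t + 3), nehmen wir 3 Stammfunktionen. Durch Integration von dem Ruck und Verwendung der Anfangsbedingung a(0) = 8, erhalten wir a(t) = 30·t^4 - 40·t^3 + 36·t^2 + 8. Mit ∫a(t)dt und Anwendung von v(0) = 0, finden wir v(t) = 6·t^5 - 10·t^4 + 12·t^3 + 8·t. Die Stammfunktion von der Geschwindigkeit ist die Position. Mit x(0) = 5 erhalten wir x(t) = t^6 - 2·t^5 + 3·t^4 + 4·t^2 + 5. Aus der Gleichung für die Position x(t) = t^6 - 2·t^5 + 3·t^4 + 4·t^2 + 5, setzen wir t = 2 ein und erhalten x = 69.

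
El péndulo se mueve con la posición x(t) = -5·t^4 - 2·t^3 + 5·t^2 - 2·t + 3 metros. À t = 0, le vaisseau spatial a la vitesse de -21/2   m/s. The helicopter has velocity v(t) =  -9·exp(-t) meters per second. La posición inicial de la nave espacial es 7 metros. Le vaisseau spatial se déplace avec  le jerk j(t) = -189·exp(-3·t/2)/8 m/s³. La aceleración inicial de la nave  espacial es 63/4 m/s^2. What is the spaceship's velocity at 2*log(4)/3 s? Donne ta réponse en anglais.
Starting from jerk j(t) = -189·exp(-3·t/2)/8, we take 2 antiderivatives. The integral of jerk, with a(0) = 63/4, gives acceleration: a(t) = 63·exp(-3·t/2)/4. The antiderivative of acceleration, with v(0) = -21/2, gives velocity: v(t) = -21·exp(-3·t/2)/2. Using v(t) = -21·exp(-3·t/2)/2 and substituting t = 2*log(4)/3, we find v = -21/8.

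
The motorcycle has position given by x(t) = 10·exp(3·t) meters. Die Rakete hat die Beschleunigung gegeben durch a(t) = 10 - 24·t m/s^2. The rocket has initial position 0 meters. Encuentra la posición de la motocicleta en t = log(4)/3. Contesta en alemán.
Aus der Gleichung für die Position x(t) = 10·exp(3·t), setzen wir t = log(4)/3 ein und erhalten x = 40.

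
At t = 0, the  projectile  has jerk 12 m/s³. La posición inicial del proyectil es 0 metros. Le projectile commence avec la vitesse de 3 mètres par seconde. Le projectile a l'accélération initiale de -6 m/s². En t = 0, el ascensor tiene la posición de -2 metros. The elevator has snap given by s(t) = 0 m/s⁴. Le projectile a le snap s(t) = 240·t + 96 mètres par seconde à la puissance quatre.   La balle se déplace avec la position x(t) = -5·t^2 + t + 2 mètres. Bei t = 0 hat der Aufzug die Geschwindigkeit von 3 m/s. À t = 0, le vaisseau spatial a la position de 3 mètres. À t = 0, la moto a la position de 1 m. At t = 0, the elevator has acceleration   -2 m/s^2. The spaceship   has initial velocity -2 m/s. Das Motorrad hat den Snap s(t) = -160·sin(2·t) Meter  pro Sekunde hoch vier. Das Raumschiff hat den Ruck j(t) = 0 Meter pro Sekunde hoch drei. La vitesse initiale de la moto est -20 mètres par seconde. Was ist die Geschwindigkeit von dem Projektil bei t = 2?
Wir müssen unsere Gleichung für den Snap s(t) = 240·t + 96 3-mal integrieren. Durch Integration von dem Snap und Verwendung der Anfangsbedingung j(0) = 12, erhalten wir j(t) = 120·t^2 + 96·t + 12. Die Stammfunktion von dem Ruck ist die Beschleunigung. Mit a(0) = -6 erhalten wir a(t) = 40·t^3 + 48·t^2 + 12·t - 6. Durch Integration von der Beschleunigung und Verwendung der Anfangsbedingung v(0) = 3, erhalten wir v(t) = 10·t^4 + 16·t^3 + 6·t^2 - 6·t + 3. Aus der Gleichung für die Geschwindigkeit v(t) = 10·t^4 + 16·t^3 + 6·t^2 - 6·t + 3, setzen wir t = 2 ein und erhalten v = 303.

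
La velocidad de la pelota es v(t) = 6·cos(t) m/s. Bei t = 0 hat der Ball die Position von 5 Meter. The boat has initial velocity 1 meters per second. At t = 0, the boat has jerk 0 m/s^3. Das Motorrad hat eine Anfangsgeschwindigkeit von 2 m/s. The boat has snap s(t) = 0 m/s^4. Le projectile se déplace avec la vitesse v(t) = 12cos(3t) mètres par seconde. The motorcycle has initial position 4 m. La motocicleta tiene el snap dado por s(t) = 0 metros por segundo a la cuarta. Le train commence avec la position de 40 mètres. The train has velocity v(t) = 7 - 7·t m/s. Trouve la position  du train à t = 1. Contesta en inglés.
We must find the antiderivative of our velocity equation v(t) = 7 - 7·t 1 time. Finding the integral of v(t) and using x(0) = 40: x(t) = -7·t^2/2 + 7·t + 40. We have position x(t) = -7·t^2/2 + 7·t + 40. Substituting t = 1: x(1) = 87/2.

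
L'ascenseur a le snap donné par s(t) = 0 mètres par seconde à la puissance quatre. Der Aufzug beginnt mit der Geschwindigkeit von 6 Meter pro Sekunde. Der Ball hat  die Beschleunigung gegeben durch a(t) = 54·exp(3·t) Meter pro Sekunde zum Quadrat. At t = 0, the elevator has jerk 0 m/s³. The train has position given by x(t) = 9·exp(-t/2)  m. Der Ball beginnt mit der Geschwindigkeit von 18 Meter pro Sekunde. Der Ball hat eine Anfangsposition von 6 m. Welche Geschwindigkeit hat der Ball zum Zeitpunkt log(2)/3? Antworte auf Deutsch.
Wir müssen das Integral unserer Gleichung für die Beschleunigung a(t) = 54·exp(3·t) 1-mal finden. Die Stammfunktion von der Beschleunigung ist die Geschwindigkeit. Mit v(0) = 18 erhalten wir v(t) = 18·exp(3·t). Wir haben die Geschwindigkeit v(t) = 18·exp(3·t). Durch Einsetzen von t = log(2)/3: v(log(2)/3) = 36.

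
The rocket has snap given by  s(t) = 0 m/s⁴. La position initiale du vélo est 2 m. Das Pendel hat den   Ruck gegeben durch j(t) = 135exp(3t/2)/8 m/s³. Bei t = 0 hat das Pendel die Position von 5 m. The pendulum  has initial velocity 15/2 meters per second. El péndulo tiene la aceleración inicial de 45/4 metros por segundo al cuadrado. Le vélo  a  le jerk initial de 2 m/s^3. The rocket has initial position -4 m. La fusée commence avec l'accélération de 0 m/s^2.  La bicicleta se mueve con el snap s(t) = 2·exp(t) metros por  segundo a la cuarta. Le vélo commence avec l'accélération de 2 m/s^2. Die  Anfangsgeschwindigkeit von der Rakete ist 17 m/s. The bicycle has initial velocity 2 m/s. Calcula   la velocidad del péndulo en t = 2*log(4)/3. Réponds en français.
Pour résoudre ceci, nous devons prendre 2 intégrales de notre équation du jerk j(t) = 135·exp(3·t/2)/8. L'intégrale du jerk, avec a(0) = 45/4, donne l'accélération: a(t) = 45·exp(3·t/2)/4. La primitive de l'accélération est la vitesse. En utilisant v(0) = 15/2, nous obtenons v(t) = 15·exp(3·t/2)/2. En utilisant v(t) = 15·exp(3·t/2)/2 et en substituant t = 2*log(4)/3, nous trouvons v = 30.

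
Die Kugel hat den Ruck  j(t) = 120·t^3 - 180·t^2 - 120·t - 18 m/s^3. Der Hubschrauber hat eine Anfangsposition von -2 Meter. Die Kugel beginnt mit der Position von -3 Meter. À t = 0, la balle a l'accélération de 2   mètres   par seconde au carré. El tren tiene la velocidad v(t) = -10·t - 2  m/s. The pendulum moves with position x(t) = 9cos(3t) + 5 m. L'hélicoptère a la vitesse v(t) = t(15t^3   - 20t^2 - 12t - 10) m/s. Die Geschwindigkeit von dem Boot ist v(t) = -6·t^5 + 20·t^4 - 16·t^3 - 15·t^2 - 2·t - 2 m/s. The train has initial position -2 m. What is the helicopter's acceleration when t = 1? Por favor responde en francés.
Pour résoudre ceci, nous devons prendre 1 dérivée de notre équation de la vitesse v(t) = t·(15·t^3 - 20·t^2 - 12·t - 10). En prenant d/dt de v(t), nous trouvons a(t) = 15·t^3 - 20·t^2 + t·(45·t^2 - 40·t - 12) - 12·t - 10. En utilisant a(t) = 15·t^3 - 20·t^2 + t·(45·t^2 - 40·t - 12) - 12·t - 10 et en substituant t = 1, nous trouvons a = -34.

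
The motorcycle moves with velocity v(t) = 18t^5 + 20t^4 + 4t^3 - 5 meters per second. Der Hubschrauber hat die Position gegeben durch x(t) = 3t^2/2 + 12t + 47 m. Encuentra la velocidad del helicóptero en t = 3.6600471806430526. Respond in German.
Ausgehend von der Position x(t) = 3·t^2/2 + 12·t + 47, nehmen wir 1 Ableitung. Die Ableitung von der Position ergibt die Geschwindigkeit: v(t) = 3·t + 12. Mit v(t) = 3·t + 12 und Einsetzen von t = 3.6600471806430526, finden wir v = 22.9801415419292.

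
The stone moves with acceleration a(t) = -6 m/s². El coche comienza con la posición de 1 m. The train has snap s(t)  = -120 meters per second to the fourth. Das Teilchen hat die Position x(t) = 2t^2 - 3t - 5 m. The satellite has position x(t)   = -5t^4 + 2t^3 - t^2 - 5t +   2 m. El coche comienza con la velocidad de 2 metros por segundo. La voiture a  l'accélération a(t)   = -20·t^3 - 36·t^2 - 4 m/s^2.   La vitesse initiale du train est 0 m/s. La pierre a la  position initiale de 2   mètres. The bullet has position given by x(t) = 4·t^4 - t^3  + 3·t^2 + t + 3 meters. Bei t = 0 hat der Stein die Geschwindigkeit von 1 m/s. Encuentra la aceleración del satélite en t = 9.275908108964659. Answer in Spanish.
Debemos derivar nuestra ecuación de la posición x(t) = -5·t^4 + 2·t^3 - t^2 - 5·t + 2 2 veces. La derivada de la posición da la velocidad: v(t) = -20·t^3 + 6·t^2 - 2·t - 5. Derivando la velocidad, obtenemos la aceleración: a(t) = -60·t^2 + 12·t - 2. Tenemos la aceleración a(t) = -60·t^2 + 12·t - 2. Sustituyendo t = 9.275908108964659: a(9.275908108964659) = -5053.23737744980.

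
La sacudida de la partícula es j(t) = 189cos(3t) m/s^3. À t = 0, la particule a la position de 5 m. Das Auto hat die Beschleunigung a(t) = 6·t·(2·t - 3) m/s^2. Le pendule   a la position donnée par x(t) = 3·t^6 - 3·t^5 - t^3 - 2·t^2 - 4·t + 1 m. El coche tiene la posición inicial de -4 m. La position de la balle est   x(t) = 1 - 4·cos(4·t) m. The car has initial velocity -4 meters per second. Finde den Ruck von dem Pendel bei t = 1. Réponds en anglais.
We must differentiate our position equation x(t) = 3·t^6 - 3·t^5 - t^3 - 2·t^2 - 4·t + 1 3 times. Taking d/dt of x(t), we find v(t) = 18·t^5 - 15·t^4 - 3·t^2 - 4·t - 4. Taking d/dt of v(t), we find a(t) = 90·t^4 - 60·t^3 - 6·t - 4. Differentiating acceleration, we get jerk: j(t) = 360·t^3 - 180·t^2 - 6. Using j(t) = 360·t^3 - 180·t^2 - 6 and substituting t = 1, we find j = 174.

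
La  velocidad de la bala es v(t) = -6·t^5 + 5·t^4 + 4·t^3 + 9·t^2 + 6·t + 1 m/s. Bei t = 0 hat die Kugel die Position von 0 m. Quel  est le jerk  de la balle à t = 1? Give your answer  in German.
Wir müssen unsere Gleichung für die Geschwindigkeit v(t) = -6·t^5 + 5·t^4 + 4·t^3 + 9·t^2 + 6·t + 1 2-mal ableiten. Die Ableitung von der Geschwindigkeit ergibt die Beschleunigung: a(t) = -30·t^4 + 20·t^3 + 12·t^2 + 18·t + 6. Mit d/dt von a(t) finden wir j(t) = -120·t^3 + 60·t^2 + 24·t + 18. Mit j(t) = -120·t^3 + 60·t^2 + 24·t + 18 und Einsetzen von t = 1, finden wir j = -18.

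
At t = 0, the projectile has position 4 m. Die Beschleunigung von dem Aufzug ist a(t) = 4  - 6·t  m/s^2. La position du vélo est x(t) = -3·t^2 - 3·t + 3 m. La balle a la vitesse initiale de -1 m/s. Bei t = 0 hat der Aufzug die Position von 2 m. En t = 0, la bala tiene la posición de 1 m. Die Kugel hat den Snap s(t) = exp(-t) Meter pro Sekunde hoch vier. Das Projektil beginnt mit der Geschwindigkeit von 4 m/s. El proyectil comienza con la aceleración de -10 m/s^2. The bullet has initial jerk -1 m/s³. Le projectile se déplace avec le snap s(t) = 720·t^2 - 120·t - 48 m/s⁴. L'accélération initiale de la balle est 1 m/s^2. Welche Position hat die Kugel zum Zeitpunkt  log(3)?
Ausgehend von dem Snap s(t) = exp(-t), nehmen wir 4 Integrale. Das Integral von dem Snap, mit j(0) = -1, ergibt den Ruck: j(t) = -exp(-t). Das Integral von dem Ruck ist die Beschleunigung. Mit a(0) = 1 erhalten wir a(t) = exp(-t). Das Integral von der Beschleunigung, mit v(0) = -1, ergibt die Geschwindigkeit: v(t) = -exp(-t). Mit ∫v(t)dt und Anwendung von x(0) = 1, finden wir x(t) = exp(-t). Mit x(t) = exp(-t) und Einsetzen von t = log(3), finden wir x = 1/3.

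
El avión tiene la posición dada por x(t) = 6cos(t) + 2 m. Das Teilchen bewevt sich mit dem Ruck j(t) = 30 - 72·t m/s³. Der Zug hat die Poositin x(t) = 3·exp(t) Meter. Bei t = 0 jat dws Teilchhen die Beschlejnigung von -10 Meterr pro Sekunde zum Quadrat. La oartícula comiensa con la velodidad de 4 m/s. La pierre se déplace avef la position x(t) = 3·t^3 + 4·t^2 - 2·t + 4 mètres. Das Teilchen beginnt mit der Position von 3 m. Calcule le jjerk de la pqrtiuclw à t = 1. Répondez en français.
En utilisant j(t) = 30 - 72·t et en substituant t = 1, nous trouvons j = -42.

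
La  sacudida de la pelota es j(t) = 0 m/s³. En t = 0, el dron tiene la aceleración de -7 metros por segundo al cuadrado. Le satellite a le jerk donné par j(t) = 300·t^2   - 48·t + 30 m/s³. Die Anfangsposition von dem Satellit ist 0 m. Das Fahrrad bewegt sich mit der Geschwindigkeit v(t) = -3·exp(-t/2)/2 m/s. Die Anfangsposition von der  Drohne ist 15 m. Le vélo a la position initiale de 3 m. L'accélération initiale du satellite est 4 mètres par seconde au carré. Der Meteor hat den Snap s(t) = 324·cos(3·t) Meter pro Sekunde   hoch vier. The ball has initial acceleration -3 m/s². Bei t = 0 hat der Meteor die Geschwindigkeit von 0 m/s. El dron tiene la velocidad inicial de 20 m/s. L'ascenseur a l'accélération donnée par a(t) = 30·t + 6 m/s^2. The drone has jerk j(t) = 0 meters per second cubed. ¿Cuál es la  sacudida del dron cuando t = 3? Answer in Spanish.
Usando j(t) = 0 y sustituyendo t = 3, encontramos j = 0.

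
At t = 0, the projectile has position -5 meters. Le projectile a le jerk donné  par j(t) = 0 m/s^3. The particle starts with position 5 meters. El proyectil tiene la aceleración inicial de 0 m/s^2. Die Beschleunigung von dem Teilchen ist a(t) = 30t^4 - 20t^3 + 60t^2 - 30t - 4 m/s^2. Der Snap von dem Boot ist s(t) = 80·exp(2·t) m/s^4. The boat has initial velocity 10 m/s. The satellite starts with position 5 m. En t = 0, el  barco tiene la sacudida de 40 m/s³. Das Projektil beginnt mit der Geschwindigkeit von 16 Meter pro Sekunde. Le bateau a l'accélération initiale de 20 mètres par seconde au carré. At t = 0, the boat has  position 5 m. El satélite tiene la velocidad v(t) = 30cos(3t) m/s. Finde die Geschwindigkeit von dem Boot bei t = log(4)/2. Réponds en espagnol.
Para resolver esto, necesitamos tomar 3 antiderivadas de nuestra ecuación del snap s(t) = 80·exp(2·t). Integrando el snap y usando la condición inicial j(0) = 40, obtenemos j(t) = 40·exp(2·t). Integrando la sacudida y usando la condición inicial a(0) = 20, obtenemos a(t) = 20·exp(2·t). La integral de la aceleración, con v(0) = 10, da la velocidad: v(t) = 10·exp(2·t). Tenemos la velocidad v(t) = 10·exp(2·t). Sustituyendo t = log(4)/2: v(log(4)/2) = 40.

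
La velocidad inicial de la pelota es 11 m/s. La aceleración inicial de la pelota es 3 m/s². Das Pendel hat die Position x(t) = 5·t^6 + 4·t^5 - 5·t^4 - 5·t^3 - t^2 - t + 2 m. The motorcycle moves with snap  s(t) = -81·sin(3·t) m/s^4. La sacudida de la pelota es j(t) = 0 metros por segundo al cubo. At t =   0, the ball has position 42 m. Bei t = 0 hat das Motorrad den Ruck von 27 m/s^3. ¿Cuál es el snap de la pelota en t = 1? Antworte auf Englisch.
To solve this, we need to take 1 derivative of our jerk equation j(t) = 0. Differentiating jerk, we get snap: s(t) = 0. From the given snap equation s(t) = 0, we substitute t = 1 to get s = 0.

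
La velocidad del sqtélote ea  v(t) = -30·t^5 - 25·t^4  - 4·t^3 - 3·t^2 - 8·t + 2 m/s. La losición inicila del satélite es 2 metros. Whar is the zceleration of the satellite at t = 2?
We must differentiate our velocity equation v(t) = -30·t^5 - 25·t^4 - 4·t^3 - 3·t^2 - 8·t + 2 1 time. Differentiating velocity, we get acceleration: a(t) = -150·t^4 - 100·t^3 - 12·t^2 - 6·t - 8. Using a(t) = -150·t^4 - 100·t^3 - 12·t^2 - 6·t - 8 and substituting t = 2, we find a = -3268.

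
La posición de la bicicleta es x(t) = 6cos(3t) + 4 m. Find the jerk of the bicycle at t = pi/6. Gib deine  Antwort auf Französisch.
En partant de la position x(t) = 6·cos(3·t) + 4, nous prenons 3 dérivées. En dérivant la position, nous obtenons la vitesse: v(t) = -18·sin(3·t). La dérivée de la vitesse donne l'accélération: a(t) = -54·cos(3·t). En prenant d/dt de a(t), nous trouvons j(t) = 162·sin(3·t). En utilisant j(t) = 162·sin(3·t) et en substituant t = pi/6, nous trouvons j = 162.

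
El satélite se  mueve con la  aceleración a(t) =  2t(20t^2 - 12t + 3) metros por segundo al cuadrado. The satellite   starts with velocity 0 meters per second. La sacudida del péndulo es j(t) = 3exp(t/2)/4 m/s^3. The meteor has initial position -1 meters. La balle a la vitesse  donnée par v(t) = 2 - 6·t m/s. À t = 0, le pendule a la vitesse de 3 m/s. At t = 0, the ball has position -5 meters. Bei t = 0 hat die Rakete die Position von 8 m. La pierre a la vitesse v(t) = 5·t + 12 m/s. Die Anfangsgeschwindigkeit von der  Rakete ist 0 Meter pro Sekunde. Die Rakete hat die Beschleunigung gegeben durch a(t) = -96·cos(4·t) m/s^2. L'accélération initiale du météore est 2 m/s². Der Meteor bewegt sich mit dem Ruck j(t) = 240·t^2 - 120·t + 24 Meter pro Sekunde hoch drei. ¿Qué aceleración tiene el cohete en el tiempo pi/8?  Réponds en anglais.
Using a(t) = -96·cos(4·t) and substituting t = pi/8, we find a = 0.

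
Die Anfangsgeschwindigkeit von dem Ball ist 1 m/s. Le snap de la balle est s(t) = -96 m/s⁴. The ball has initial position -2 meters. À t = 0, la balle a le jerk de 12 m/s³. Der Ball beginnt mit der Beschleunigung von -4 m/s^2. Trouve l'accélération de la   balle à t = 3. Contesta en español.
Debemos encontrar la antiderivada de nuestra ecuación del snap s(t) = -96 2 veces. La integral del snap es la sacudida. Usando j(0) = 12, obtenemos j(t) = 12 - 96·t. La antiderivada de la sacudida es la aceleración. Usando a(0) = -4, obtenemos a(t) = -48·t^2 + 12·t - 4. De la ecuación de la aceleración a(t) = -48·t^2 + 12·t - 4, sustituimos t = 3 para obtener a = -400.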